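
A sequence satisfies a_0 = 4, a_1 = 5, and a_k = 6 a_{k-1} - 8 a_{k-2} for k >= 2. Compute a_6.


The characteristic equation is t^2 - 6 t + 8 = 0, with roots r_1 = 4 and r_2 = 2 (so c_1 = r_1 + r_2, c_2 = -r_1 r_2 as required).
One can use the closed form a_n = A r_1^n + B r_2^n, but direct iteration is more reliable:
a_0 = 4, a_1 = 5, a_2 = -2, a_3 = -52, a_4 = -296, a_5 = -1360, a_6 = -5792.
So a_6 = -5792.

-5792


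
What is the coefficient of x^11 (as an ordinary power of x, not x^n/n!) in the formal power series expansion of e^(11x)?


The exponential series is e^y = sum_{k>=0} y^k / k!. Substituting y = 11x gives
e^(11x) = sum_{k>=0} 11^k x^k / k!.
So the coefficient of x^n is a^n/n! with a = 11, n = 11:
11^11 / 11! = 285311670611/39916800 = 25937424601/3628800

25937424601/3628800


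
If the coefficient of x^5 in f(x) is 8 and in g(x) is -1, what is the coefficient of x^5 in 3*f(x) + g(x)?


Scalar multiplication scales coefficients: 3 * 8 = 24.
Then add the g coefficient: 24 + -1
= 23

23


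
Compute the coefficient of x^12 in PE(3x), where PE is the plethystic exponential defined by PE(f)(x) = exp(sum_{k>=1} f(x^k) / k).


With f(x) = 3x, the exponent is sum_{k>=1} 3 x^k / k = 3 * (-ln(1 - x)). Exponentiating:
PE(3x) = exp(-3 ln(1 - x)) = 1/(1 - x)^3.
By the negative binomial expansion, [x^n] 1/(1 - x)^3 = C(n + 2, 2).
For n = 12: C(14, 2) = 91.

91


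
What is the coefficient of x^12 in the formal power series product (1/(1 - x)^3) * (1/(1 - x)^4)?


Combine the factors: (1/(1 - x)^3) * (1/(1 - x)^4) = 1/(1 - x)^7.
Then use 1/(1 - x)^r = sum_{k>=0} C(k + r - 1, r - 1) x^k with r = 7 and k = 12:
C(18, 6) = 18564.

18564


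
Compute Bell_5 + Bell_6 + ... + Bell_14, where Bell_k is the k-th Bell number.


Recall Bell_k counts set partitions of a k-set (with Bell_0 = 1 by convention).
Bell_5 through Bell_14: 52, 203, 877, 4140, 21147, 115975, 678570, 4213597, 27644437, 190899322
Sum = 52 + 203 + 877 + 4140 + 21147 + 115975 + 678570 + 4213597 + 27644437 + 190899322 = 223578320.

223578320


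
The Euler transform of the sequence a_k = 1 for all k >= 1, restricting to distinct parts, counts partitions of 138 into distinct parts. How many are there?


Partitions of 138 into distinct parts can be computed via generating function.
Product (1+x)(1+x^2)(1+x^3)...
The coefficient of x^138 = 8334326

8334326


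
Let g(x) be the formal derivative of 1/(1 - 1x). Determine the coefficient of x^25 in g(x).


Differentiate termwise: d/dx sum_{k>=0} 1^k x^k = sum_{k>=1} k 1^k x^(k-1) = sum_{j>=0} (j+1) 1^(j+1) x^j.
Equivalently, d/dx [1/(1 - 1x)] = 1/(1 - 1x)^2.
For j = 25: 26 * 1^26 = 26 * 1 = 26.

26


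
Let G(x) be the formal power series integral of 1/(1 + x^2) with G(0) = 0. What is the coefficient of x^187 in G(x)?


1/(1 + x^2) = sum_{j>=0} (-1)^j x^(2j). Integrating termwise with G(0) = 0:
G(x) = sum_{j>=0} (-1)^j x^(2j+1) / (2j+1) = arctan(x).
Only odd powers are nonzero. For x^187 write 187 = 2*93 + 1, giving
(-1)^93 / 187 = -1/187 = -1/187.

-1/187


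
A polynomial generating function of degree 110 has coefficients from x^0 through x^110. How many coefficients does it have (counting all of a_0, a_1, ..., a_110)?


A polynomial of degree 110 takes the form a_0 + a_1 x + ... + a_110 x^110.
The number of coefficients is 110 + 1 = 111.

111


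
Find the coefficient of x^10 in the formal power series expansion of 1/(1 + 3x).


Write 1/(1 + c x) = 1/(1 - (-c) x) and apply the geometric-series identity
1/(1 - y) = sum_{k>=0} y^k to get 1/(1 + c x) = sum_{k>=0} (-c)^k x^k.
So the coefficient of x^k is (-c)^k = (-1)^k * c^k.
Here c = 3 and k = 10:
(-3)^10 = 1 * 59049 = 59049

59049


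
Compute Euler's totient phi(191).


phi(n) counts integers in [1, n] coprime to n. Using the multiplicative formula phi(n) = n * prod_{p | n} (1 - 1/p):
191 = 191, so
phi(191) = 191 * (1 - 1/191) = 190.

190


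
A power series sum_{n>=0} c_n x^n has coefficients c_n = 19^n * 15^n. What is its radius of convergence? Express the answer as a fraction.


By the root test (Cauchy-Hadamard), the radius is R = 1 / limsup_n |c_n|^(1/n).
Here |c_n|^(1/n) = (19^n * 15^n)^(1/n) = 19 * 15 = 285 for all n.
So R = 1/285 = 1/285.

1/285


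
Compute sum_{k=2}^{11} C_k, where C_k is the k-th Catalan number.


C_2 through C_11: 2, 5, 14, 42, 132, 429, 1430, 4862, 16796, 58786
Sum = 2 + 5 + 14 + 42 + 132 + 429 + 1430 + 4862 + 16796 + 58786
= 82498

82498


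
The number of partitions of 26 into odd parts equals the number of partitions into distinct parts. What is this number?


Computing partitions of 26 into odd parts (1, 3, 5, ...):
Using the generating function prod_{k>=0} 1/(1-x^(2k+1)),
the count is 165

165


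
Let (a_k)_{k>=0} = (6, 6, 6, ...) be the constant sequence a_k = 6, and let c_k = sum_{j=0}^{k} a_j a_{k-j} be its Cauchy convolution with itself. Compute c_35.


Since a_j = 6 for all j >= 0, the convolution sum becomes
c_k = sum_{j=0}^{k} 6 * 6 = 36 * (k + 1).
Equivalently, the generating function of (a_k) is 6/(1 - x) and its square is 36/(1 - x)^2 = sum_{k>=0} 36(k + 1) x^k.
For k = 35: 36 * 36 = 1296.

1296


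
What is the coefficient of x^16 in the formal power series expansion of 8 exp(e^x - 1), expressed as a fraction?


exp(e^x - 1) is the exponential generating function for the Bell numbers Bell_k: exp(e^x - 1) = sum_{k>=0} Bell_k x^k / k!.
So the coefficient of x^16 in 8 exp(e^x - 1) is 8 Bell_16 / 16!.
Computing: Bell_16 = 10480142147 and 16! = 20922789888000, giving
8 * 10480142147/20922789888000 = 10480142147/2615348736000.

10480142147/2615348736000


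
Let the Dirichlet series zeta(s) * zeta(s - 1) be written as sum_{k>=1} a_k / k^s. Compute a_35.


Convolution gives a_k = sum_{d | k} d * 1 = sum_{d | k} d = sigma(k), the sum of positive divisors of k.
For k = 35, the divisors are 1, 5, 7, 35, so
sigma(35) = 1 + 5 + 7 + 35 = 48.

48


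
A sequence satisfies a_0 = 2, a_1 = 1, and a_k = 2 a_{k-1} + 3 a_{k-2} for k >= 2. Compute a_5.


The characteristic equation is t^2 - 2 t - 3 = 0, with roots r_1 = 3 and r_2 = -1 (so c_1 = r_1 + r_2, c_2 = -r_1 r_2 as required).
One can use the closed form a_n = A r_1^n + B r_2^n, but direct iteration is more reliable:
a_0 = 2, a_1 = 1, a_2 = 8, a_3 = 19, a_4 = 62, a_5 = 181.
So a_5 = 181.

181


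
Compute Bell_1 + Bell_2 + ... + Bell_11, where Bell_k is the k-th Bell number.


Recall Bell_k counts set partitions of a k-set (with Bell_0 = 1 by convention).
Bell_1 through Bell_11: 1, 2, 5, 15, 52, 203, 877, 4140, 21147, 115975, 678570
Sum = 1 + 2 + 5 + 15 + 52 + 203 + 877 + 4140 + 21147 + 115975 + 678570 = 820987.

820987


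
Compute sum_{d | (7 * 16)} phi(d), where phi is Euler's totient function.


First, 7 * 16 = 112. One classical identity is sum_{d | n} phi(d) = n (each k in [1, n] has a unique gcd with n, and among the k's with gcd(k, n) = n/d there are phi(d) of them). So the sum equals 112. We also verify directly:
Divisors of 112: 1, 2, 4, 7, 8, 14, 16, 28, 56, 112.
phi values: 1, 1, 2, 6, 4, 6, 8, 12, 24, 48.
Sum = 112.

112


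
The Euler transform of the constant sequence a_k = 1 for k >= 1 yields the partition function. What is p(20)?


The Euler transform converts the sequence a_k = 1 into the number of integer partitions.
Using the recurrence or dynamic programming:
p(20) = 627

627


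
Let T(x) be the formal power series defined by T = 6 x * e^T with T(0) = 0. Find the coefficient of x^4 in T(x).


Apply the Lagrange inversion formula: if T = 6 x * phi(T) with phi(t) = e^t, then
[x^n] T = 6^n * (1/n) [t^(n-1)] phi(t)^n = 6^n * (1/n) [t^(n-1)] e^(n t) = 6^n * (1/n) * n^(n-1) / (n-1)! = 6^n * n^(n-1) / n!.
When c = 1 this is the Cayley count of rooted labeled trees on n vertices, divided by n!.
For n = 4: 6^4 * 4^3 / 4! = 1296 * 64/24 = 3456.

3456


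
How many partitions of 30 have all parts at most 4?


Using the generating function (1-x)^(-1)(1-x^2)^(-1)...(1-x^4)^(-1),
the coefficient of x^30 counts these restricted partitions.
Result = 297

297


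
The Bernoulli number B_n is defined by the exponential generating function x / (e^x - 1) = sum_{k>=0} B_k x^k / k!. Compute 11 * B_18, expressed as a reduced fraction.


Bernoulli numbers can also be computed recursively via B_0 = 1 and sum_{j=0}^{m} C(m+1, j) B_j = 0 for m >= 1. Odd-index Bernoulli numbers vanish for k >= 3.
Computing B_18 = 43867/798, so 11 * B_18 = 11 * 43867/798 = 482537/798.

482537/798


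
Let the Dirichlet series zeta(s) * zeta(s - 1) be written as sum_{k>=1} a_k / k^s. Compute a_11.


Convolution gives a_k = sum_{d | k} d * 1 = sum_{d | k} d = sigma(k), the sum of positive divisors of k.
For k = 11, the divisors are 1, 11, so
sigma(11) = 1 + 11 = 12.

12


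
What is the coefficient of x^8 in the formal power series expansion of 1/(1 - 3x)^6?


The general identity 1/(1 - c x)^r = sum_{k>=0} c^k C(k + r - 1, r - 1) x^k follows by substituting y = c x into 1/(1 - y)^r = sum_{k>=0} C(k + r - 1, r - 1) y^k.
For c = 3, r = 6, k = 8:
3^8 * C(13, 5) = 6561 * 1287 = 8444007.

8444007


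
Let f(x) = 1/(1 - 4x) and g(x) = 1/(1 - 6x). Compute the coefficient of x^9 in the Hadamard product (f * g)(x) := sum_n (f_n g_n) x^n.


f has coefficients f_k = 4^k and g has coefficients g_k = 6^k, so the Hadamard product has coefficient (f*g)_k = 4^k * 6^k = 24^k.
For k = 9: 24^9 = 2641807540224.

2641807540224


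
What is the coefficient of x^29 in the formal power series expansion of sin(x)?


The Maclaurin series is sin(t) = sum_{k>=0} (-1)^k t^(2k+1) / (2k+1)!, so substituting t = x, only odd powers of x are nonzero, with coefficient of x^(2k+1) equal to (-1)^k / (2k+1)!.
Write 29 = 2*14 + 1, giving the coefficient (-1)^14 / 29! = 1/8841761993739701954543616000000 = 1/8841761993739701954543616000000.

1/8841761993739701954543616000000


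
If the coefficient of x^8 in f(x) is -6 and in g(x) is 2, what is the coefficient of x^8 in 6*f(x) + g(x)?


Scalar multiplication scales coefficients: 6 * -6 = -36.
Then add the g coefficient: -36 + 2
= -34

-34


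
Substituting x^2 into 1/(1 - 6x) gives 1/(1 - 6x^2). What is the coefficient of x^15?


Since 1/(1 - 6x^2) only has even powers of x,
the coefficient of x^15 (odd) is 0.

0


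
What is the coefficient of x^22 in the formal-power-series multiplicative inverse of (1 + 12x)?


The inverse is 1/(1 + 12x). Apply the geometric identity 1/(1 - y) = sum_{k>=0} y^k with y = -12x:
1/(1 + 12x) = sum_{k>=0} (-12)^k x^k.
So the coefficient of x^22 is (-12)^22 = 552061438912436417593344.

552061438912436417593344


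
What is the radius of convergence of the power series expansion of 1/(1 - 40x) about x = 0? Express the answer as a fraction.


Expanding 1/(1 - 40x) = sum_{k>=0} 40^k x^k, the series converges when |40x| < 1, i.e., |x| < 1/40.
So the radius of convergence is 1/40 = 1/40.

1/40


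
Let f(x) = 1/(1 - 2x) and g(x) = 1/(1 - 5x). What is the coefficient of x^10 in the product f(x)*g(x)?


The coefficient of x^n in f*g is the Cauchy product: sum_{k=0}^{n} a^k * b^(n-k).
With a=2, b=5, n=10:
sum_{k=0}^{10} 2^k * 5^(10-k)
= 16275359

16275359


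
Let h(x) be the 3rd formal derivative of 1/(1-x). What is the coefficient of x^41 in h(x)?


Differentiating 3 times: d^3/dx^3 [1/(1-x)] = 3!/(1-x)^4.
The expansion 1/(1-x)^4 = sum_{k>=0} C(k+3, 3) x^k, so the coefficient of x^n in 3!/(1-x)^4 is 3! * C(n+3, 3).
For n = 41: 6 * C(44, 3) = 6 * 13244 = 79464

79464


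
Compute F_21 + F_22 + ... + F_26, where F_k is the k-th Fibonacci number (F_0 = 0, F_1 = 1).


Use the identity sum_{k=0}^{N} F_k = F_{N+2} - 1 (which follows from F_{k+2} - F_{k+1} = F_k). Then
sum_{k=21}^{26} F_k = (F_{28} - 1) - (F_{22} - 1) = F_{28} - F_{22}.
Computing: F_{28} = 317811, F_{22} = 17711, so
Sum = 317811 - 17711 = 300100.

300100


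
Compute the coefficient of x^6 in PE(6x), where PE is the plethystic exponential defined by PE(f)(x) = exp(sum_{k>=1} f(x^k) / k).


With f(x) = 6x, the exponent is sum_{k>=1} 6 x^k / k = 6 * (-ln(1 - x)). Exponentiating:
PE(6x) = exp(-6 ln(1 - x)) = 1/(1 - x)^6.
By the negative binomial expansion, [x^n] 1/(1 - x)^6 = C(n + 5, 5).
For n = 6: C(11, 5) = 462.

462


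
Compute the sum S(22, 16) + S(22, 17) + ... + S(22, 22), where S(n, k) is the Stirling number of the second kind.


By definition, S(n, k) counts partitions of an n-set into exactly k nonempty blocks.
Computing row n = 22 for k = 16..22:
S(22, k): 26046574004, 1404142047, 53374629, 1389850, 23485, 231, 1
Sum = 27505504247.

27505504247


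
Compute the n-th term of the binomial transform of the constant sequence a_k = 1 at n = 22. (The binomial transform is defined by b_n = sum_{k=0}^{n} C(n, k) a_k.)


With a_k = 1 for all k, b_n = sum_{k=0}^{n} C(n, k) = 2^n by the binomial theorem.
For n = 22: 2^22 = 4194304.

4194304


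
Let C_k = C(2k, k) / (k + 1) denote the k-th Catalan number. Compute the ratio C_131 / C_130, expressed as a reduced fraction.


Using C_k = (2k)! / (k! (k+1)!), the ratio C_{k+1}/C_k simplifies to
C_{k+1}/C_k = [(2k+2)! / ((k+1)! (k+2)!)] * [k! (k+1)! / (2k)!]
 = (2k+2)(2k+1) / ((k+1)(k+2)) = 2(2k+1) / (k+2).
For k = 130: 2(2*130 + 1) / (130 + 2) = 522/132 = 87/22.

87/22


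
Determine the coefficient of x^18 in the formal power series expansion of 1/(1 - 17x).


The geometric series identity gives 1/(1 - c x) = sum_{k>=0} c^k x^k, so the coefficient of x^k is c^k.
Here c = 17 and k = 18.
Computing: 17^18 = 14063084452067724991009

14063084452067724991009


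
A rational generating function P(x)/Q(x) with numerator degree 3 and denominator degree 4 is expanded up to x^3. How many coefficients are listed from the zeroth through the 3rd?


Expanding up to x^3 gives the coefficients for x^0, x^1, ..., x^3.
That is 3 + 1 = 4 coefficients in total.

4


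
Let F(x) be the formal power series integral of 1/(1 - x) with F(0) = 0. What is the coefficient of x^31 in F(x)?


1/(1 - x) = sum_{k>=0} x^k. Integrating termwise and using F(0) = 0 gives
F(x) = sum_{k>=0} x^(k+1) / (k+1) = sum_{m>=1} x^m / m = -ln(1 - x).
So the coefficient of x^31 is 1/31 = 1/31.

1/31


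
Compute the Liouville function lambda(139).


The Liouville function is lambda(k) = (-1)^Omega(k), where Omega(k) counts the prime factors of k with multiplicity.
Factoring: 139 = 139, so Omega(139) = 1.
lambda(139) = (-1)^1 = -1.

-1


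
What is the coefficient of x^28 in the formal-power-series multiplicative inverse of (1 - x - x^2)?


Let the inverse be f(x) = sum_{k>=0} a_k x^k. From f(x) * (1 - x - x^2) = 1 and matching coefficients:
 x^0: a_0 = 1.
 x^1: a_1 - a_0 = 0, so a_1 = 1.
 x^k (k >= 2): a_k - a_{k-1} - a_{k-2} = 0, i.e. a_k = a_{k-1} + a_{k-2}.
This is the Fibonacci-type recurrence shifted so that a_0 = a_1 = 1.
Iterating: a_0=1, a_1=1, a_2=2, a_3=3, a_4=5, a_5=8, a_6=13, a_7=21, a_8=34, a_9=55, ...
a_28 = 514229.

514229


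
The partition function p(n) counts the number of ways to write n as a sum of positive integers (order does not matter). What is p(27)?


Using the generating function prod_{k>=1} 1/(1-x^k), we compute p(27).
By dynamic programming over parts 1 through 27:
p(27) = 3010

3010


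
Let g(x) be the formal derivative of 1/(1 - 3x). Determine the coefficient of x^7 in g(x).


Differentiate termwise: d/dx sum_{k>=0} 3^k x^k = sum_{k>=1} k 3^k x^(k-1) = sum_{j>=0} (j+1) 3^(j+1) x^j.
Equivalently, d/dx [1/(1 - 3x)] = 3/(1 - 3x)^2.
For j = 7: 8 * 3^8 = 8 * 6561 = 52488.

52488


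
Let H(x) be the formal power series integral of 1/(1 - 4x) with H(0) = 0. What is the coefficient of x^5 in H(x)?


1/(1 - 4x) = sum_{k>=0} 4^k x^k. Integrating termwise with H(0) = 0:
H(x) = sum_{k>=0} 4^k x^(k+1) / (k+1) = sum_{m>=1} 4^(m-1) x^m / m.
For m = 5: 4^4/5 = 256/5 = 256/5.

256/5


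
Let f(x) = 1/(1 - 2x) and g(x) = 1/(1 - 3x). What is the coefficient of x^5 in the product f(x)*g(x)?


The coefficient of x^n in f*g is the Cauchy product: sum_{k=0}^{n} a^k * b^(n-k).
With a=2, b=3, n=5:
sum_{k=0}^{5} 2^k * 3^(5-k)
= 665

665


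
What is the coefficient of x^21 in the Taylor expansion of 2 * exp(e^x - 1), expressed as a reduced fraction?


exp(e^x - 1) = sum_{k>=0} Bell_k x^k / k!, where Bell_k is the k-th Bell number.
So the coefficient of x^21 is 2 * Bell_21 / 21!.
Computing: Bell_21 = 474869816156751 and 21! = 51090942171709440000, giving
2 * 474869816156751/51090942171709440000 = 158289938718917/8515157028618240000.

158289938718917/8515157028618240000


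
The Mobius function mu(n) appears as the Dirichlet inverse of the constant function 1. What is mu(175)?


175 has a squared prime factor, so mu(175) = 0.
Factorization reveals a repeated prime.

0


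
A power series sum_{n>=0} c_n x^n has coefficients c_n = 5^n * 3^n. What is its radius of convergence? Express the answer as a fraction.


By the root test (Cauchy-Hadamard), the radius is R = 1 / limsup_n |c_n|^(1/n).
Here |c_n|^(1/n) = (5^n * 3^n)^(1/n) = 5 * 3 = 15 for all n.
So R = 1/15 = 1/15.

1/15


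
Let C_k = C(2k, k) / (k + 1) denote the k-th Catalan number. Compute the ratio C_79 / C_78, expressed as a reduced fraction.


Using C_k = (2k)! / (k! (k+1)!), the ratio C_{k+1}/C_k simplifies to
C_{k+1}/C_k = [(2k+2)! / ((k+1)! (k+2)!)] * [k! (k+1)! / (2k)!]
 = (2k+2)(2k+1) / ((k+1)(k+2)) = 2(2k+1) / (k+2).
For k = 78: 2(2*78 + 1) / (78 + 2) = 314/80 = 157/40.

157/40


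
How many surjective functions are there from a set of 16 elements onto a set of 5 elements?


By inclusion-exclusion on which target elements are missed, the number of surjections from an n-set onto a k-set is
surj(n, k) = sum_{j=0}^{k} (-1)^j C(k, j) (k - j)^n.
Equivalently surj(n, k) = k! * S(n, k), where S(n, k) is the Stirling number of the second kind.
For n = 16, k = 5:
S(16, 5) = 1096190550, so
surj = 5! * 1096190550 = 120 * 1096190550 = 131542866000.

131542866000


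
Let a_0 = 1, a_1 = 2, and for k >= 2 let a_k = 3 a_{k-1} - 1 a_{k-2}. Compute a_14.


Iterating the recurrence forward:
a_0 = 1
a_1 = 2
a_2 = 3*2 - 1*1 = 5
a_3 = 3*5 - 1*2 = 13
a_4 = 3*13 - 1*5 = 34
a_5 = 3*34 - 1*13 = 89
a_6 = 3*89 - 1*34 = 233
a_7 = 3*233 - 1*89 = 610
a_8 = 3*610 - 1*233 = 1597
a_9 = 3*1597 - 1*610 = 4181
a_10 = 3*4181 - 1*1597 = 10946
a_11 = 3*10946 - 1*4181 = 28657
a_12 = 3*28657 - 1*10946 = 75025
a_13 = 3*75025 - 1*28657 = 196418
a_14 = 3*196418 - 1*75025 = 514229
So a_14 = 514229.

514229


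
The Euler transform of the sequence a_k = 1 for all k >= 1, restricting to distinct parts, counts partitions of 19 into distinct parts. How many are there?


Partitions of 19 into distinct parts can be computed via generating function.
Product (1+x)(1+x^2)(1+x^3)...
The coefficient of x^19 = 54

54


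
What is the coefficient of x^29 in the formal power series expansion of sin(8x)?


The Maclaurin series is sin(t) = sum_{k>=0} (-1)^k t^(2k+1) / (2k+1)!, so substituting t = 8x, only odd powers of x are nonzero, with coefficient of x^(2k+1) equal to (-1)^k 8^(2k+1) / (2k+1)!.
Write 29 = 2*14 + 1, giving the coefficient (-1)^14 * 8^29 / 29! = 154742504910672534362390528/8841761993739701954543616000000 = 4611686018427387904/263505041412702261046875.

4611686018427387904/263505041412702261046875


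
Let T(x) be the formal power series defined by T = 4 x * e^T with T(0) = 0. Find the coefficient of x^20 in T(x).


Apply the Lagrange inversion formula: if T = 4 x * phi(T) with phi(t) = e^t, then
[x^n] T = 4^n * (1/n) [t^(n-1)] phi(t)^n = 4^n * (1/n) [t^(n-1)] e^(n t) = 4^n * (1/n) * n^(n-1) / (n-1)! = 4^n * n^(n-1) / n!.
When c = 1 this is the Cayley count of rooted labeled trees on n vertices, divided by n!.
For n = 20: 4^20 * 20^19 / 20! = 1099511627776 * 5242880000000000000000000/2432902008176640000 = 35184372088832000000000000000/14849255421.

35184372088832000000000000000/14849255421


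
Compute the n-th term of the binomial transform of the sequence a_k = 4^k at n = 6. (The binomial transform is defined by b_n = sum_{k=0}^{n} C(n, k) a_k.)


With a_k = 4^k, b_n = sum_{k=0}^{n} C(n, k) 4^k = (1 + 4)^n by the binomial theorem.
For n = 6: (1 + 4)^6 = 5^6 = 15625.

15625


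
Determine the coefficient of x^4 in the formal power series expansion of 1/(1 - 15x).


The geometric series identity gives 1/(1 - c x) = sum_{k>=0} c^k x^k, so the coefficient of x^k is c^k.
Here c = 15 and k = 4.
Computing: 15^4 = 50625

50625


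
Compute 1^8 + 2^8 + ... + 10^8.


This power sum has a closed form given by Faulhaber's formula
sum_{k=1}^{m} k^p = (1 / (p + 1)) * sum_{j=0}^{p} C(p + 1, j) B_j m^(p + 1 - j),
but for small m direct computation is fastest:
1 + 256 + 6561 + 65536 + 390625 + 1679616 + 5764801 + 16777216 + 43046721 + 100000000 = 167731333.

167731333


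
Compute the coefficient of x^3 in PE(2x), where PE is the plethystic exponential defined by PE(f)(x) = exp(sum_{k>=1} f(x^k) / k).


With f(x) = 2x, the exponent is sum_{k>=1} 2 x^k / k = 2 * (-ln(1 - x)). Exponentiating:
PE(2x) = exp(-2 ln(1 - x)) = 1/(1 - x)^2.
By the negative binomial expansion, [x^n] 1/(1 - x)^2 = C(n + 1, 1).
For n = 3: C(4, 1) = 4.

4


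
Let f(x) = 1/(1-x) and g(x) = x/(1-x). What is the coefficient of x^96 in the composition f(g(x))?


First simplify the composition: f(g(x)) = 1/(1 - x/(1-x)) = (1-x)/((1-x) - x) = (1-x)/(1-2x).
Now extract the coefficient. Write (1-x)/(1-2x) = 1/(1-2x) - x/(1-2x).
The coefficient of x^n in 1/(1-2x) is 2^n, and in x/(1-2x) is 2^(n-1) (for n >= 1).
So the coefficient of x^96 is 2^96 - 2^95 = 79228162514264337593543950336 - 39614081257132168796771975168 = 39614081257132168796771975168.

39614081257132168796771975168


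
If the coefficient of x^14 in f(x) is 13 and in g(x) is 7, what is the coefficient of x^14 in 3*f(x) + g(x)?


Scalar multiplication scales coefficients: 3 * 13 = 39.
Then add the g coefficient: 39 + 7
= 46

46


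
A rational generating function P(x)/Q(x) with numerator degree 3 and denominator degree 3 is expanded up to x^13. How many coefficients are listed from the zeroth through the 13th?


Expanding up to x^13 gives the coefficients for x^0, x^1, ..., x^13.
That is 13 + 1 = 14 coefficients in total.

14


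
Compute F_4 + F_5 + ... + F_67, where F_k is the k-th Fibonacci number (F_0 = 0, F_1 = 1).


Use the identity sum_{k=0}^{N} F_k = F_{N+2} - 1 (which follows from F_{k+2} - F_{k+1} = F_k). Then
sum_{k=4}^{67} F_k = (F_{69} - 1) - (F_{5} - 1) = F_{69} - F_{5}.
Computing: F_{69} = 117669030460994, F_{5} = 5, so
Sum = 117669030460994 - 5 = 117669030460989.

117669030460989


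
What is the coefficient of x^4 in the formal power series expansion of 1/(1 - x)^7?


The expansion 1/(1 - x)^r = sum_{k>=0} C(k + r - 1, r - 1) x^k follows from the multiset / negative-binomial theorem (or from repeated differentiation of the geometric series).
For r = 7 and k = 4:
C(10, 6) = 3628800 / (720 * 24) = 210.

210


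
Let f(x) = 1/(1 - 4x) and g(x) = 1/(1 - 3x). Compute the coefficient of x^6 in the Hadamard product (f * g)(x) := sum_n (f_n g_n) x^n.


f has coefficients f_k = 4^k and g has coefficients g_k = 3^k, so the Hadamard product has coefficient (f*g)_k = 4^k * 3^k = 12^k.
For k = 6: 12^6 = 2985984.

2985984


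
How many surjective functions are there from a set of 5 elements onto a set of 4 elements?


By inclusion-exclusion on which target elements are missed, the number of surjections from an n-set onto a k-set is
surj(n, k) = sum_{j=0}^{k} (-1)^j C(k, j) (k - j)^n.
Equivalently surj(n, k) = k! * S(n, k), where S(n, k) is the Stirling number of the second kind.
For n = 5, k = 4:
S(5, 4) = 10, so
surj = 4! * 10 = 24 * 10 = 240.

240


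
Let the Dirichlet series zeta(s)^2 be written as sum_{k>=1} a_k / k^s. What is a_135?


The Dirichlet convolution of the constant function 1 with itself gives (1 * 1)(k) = sum_{d | k} 1 = d(k), the number of positive divisors of k.
Since zeta(s) = sum_{k>=1} 1/k^s, we have zeta(s)^2 = sum_{k>=1} d(k)/k^s, so a_k = d(k).
For k = 135: the divisors are 1, 3, 5, 9, 15, 27, 45, 135.
Count = 8.

8


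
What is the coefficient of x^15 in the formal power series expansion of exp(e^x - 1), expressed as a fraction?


exp(e^x - 1) is the exponential generating function for the Bell numbers Bell_k: exp(e^x - 1) = sum_{k>=0} Bell_k x^k / k!.
So the coefficient of x^15 in exp(e^x - 1) is Bell_15 / 15!.
Computing: Bell_15 = 1382958545 and 15! = 1307674368000, giving
1382958545/1307674368000 = 276591709/261534873600.

276591709/261534873600


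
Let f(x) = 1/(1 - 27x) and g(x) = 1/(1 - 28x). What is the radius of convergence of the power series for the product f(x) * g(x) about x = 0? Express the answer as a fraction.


The radius of 1/(1 - 27x) is 1/27 (nearest singularity at x = 1/27), and the radius of 1/(1 - 28x) is 1/28.
The product f(x)*g(x) = 1/((1 - 27x)(1 - 28x)) has singularities at both 1/27 and 1/28, so its radius of convergence is the distance to the nearest one:
min(1/27, 1/28) = 1/28.

1/28


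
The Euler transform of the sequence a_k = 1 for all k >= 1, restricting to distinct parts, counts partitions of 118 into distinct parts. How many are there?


Partitions of 118 into distinct parts can be computed via generating function.
Product (1+x)(1+x^2)(1+x^3)...
The coefficient of x^118 = 1881578

1881578


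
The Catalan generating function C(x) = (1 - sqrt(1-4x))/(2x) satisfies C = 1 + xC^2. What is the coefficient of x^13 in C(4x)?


Substituting x -> 4x scales the n-th coefficient by 4^n, so [x^13] C(4x) = 4^13 * C_13.
C_13 = C(2*13, 13)/(14) = 10400600/14 = 742900.
So 4^13 * 742900 = 67108864 * 742900 = 49855175065600.

49855175065600


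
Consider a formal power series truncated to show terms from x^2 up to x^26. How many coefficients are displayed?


From x^2 to x^26 inclusive, the count is 26 - 2 + 1 = 25.

25


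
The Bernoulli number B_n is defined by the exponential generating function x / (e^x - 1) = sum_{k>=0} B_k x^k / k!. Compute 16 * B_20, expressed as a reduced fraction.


Bernoulli numbers can also be computed recursively via B_0 = 1 and sum_{j=0}^{m} C(m+1, j) B_j = 0 for m >= 1. Odd-index Bernoulli numbers vanish for k >= 3.
Computing B_20 = -174611/330, so 16 * B_20 = 16 * -174611/330 = -1396888/165.

-1396888/165


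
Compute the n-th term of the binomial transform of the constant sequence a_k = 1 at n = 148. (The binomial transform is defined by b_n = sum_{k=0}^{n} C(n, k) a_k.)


With a_k = 1 for all k, b_n = sum_{k=0}^{n} C(n, k) = 2^n by the binomial theorem.
For n = 148: 2^148 = 356811923176489970264571492362373784095686656.

356811923176489970264571492362373784095686656


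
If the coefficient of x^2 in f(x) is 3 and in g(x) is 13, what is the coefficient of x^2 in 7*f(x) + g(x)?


Scalar multiplication scales coefficients: 7 * 3 = 21.
Then add the g coefficient: 21 + 13
= 34

34


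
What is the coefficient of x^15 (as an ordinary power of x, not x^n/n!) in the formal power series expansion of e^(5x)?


The exponential series is e^y = sum_{k>=0} y^k / k!. Substituting y = 5x gives
e^(5x) = sum_{k>=0} 5^k x^k / k!.
So the coefficient of x^n is a^n/n! with a = 5, n = 15:
5^15 / 15! = 30517578125/1307674368000 = 244140625/10461394944

244140625/10461394944


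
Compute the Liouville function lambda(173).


The Liouville function is lambda(k) = (-1)^Omega(k), where Omega(k) counts the prime factors of k with multiplicity.
Factoring: 173 = 173, so Omega(173) = 1.
lambda(173) = (-1)^1 = -1.

-1


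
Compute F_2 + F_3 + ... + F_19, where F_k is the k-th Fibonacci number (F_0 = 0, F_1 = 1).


Use the identity sum_{k=0}^{N} F_k = F_{N+2} - 1 (which follows from F_{k+2} - F_{k+1} = F_k). Then
sum_{k=2}^{19} F_k = (F_{21} - 1) - (F_{3} - 1) = F_{21} - F_{3}.
Computing: F_{21} = 10946, F_{3} = 2, so
Sum = 10946 - 2 = 10944.

10944


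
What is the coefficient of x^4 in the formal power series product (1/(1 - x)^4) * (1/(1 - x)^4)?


Combine the factors: (1/(1 - x)^4) * (1/(1 - x)^4) = 1/(1 - x)^8.
Then use 1/(1 - x)^r = sum_{k>=0} C(k + r - 1, r - 1) x^k with r = 8 and k = 4:
C(11, 7) = 330.

330


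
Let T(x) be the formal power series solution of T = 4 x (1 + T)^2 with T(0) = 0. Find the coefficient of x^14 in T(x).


Apply the Lagrange inversion formula: if T = 4 x * phi(T) with phi(t) = (1 + t)^2, then [x^n] T = 4^n * (1/n) [t^(n-1)] phi(t)^n = 4^n * (1/n) [t^(n-1)] (1 + t)^(2n) = 4^n * (1/n) C(2n, n-1).
Using the identity C(2n, n-1) = C(2n, n) * n / (n+1), the unscaled factor equals C(2n, n) / (n+1) = C_n, the n-th Catalan number.
For n = 14: C_14 = C(28, 14) / 15 = 40116600/15 = 2674440.
With the 4^14 = 268435456 factor, the coefficient is 268435456 * 2674440 = 717914520944640.

717914520944640


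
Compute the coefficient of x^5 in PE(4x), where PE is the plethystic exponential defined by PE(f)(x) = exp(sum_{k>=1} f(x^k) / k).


With f(x) = 4x, the exponent is sum_{k>=1} 4 x^k / k = 4 * (-ln(1 - x)). Exponentiating:
PE(4x) = exp(-4 ln(1 - x)) = 1/(1 - x)^4.
By the negative binomial expansion, [x^n] 1/(1 - x)^4 = C(n + 3, 3).
For n = 5: C(8, 3) = 56.

56


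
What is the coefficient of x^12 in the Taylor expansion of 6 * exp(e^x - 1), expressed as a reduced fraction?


exp(e^x - 1) = sum_{k>=0} Bell_k x^k / k!, where Bell_k is the k-th Bell number.
So the coefficient of x^12 is 6 * Bell_12 / 12!.
Computing: Bell_12 = 4213597 and 12! = 479001600, giving
6 * 4213597/479001600 = 4213597/79833600.

4213597/79833600


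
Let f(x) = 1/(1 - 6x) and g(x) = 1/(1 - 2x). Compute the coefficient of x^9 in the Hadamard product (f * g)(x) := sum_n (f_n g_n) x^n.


f has coefficients f_k = 6^k and g has coefficients g_k = 2^k, so the Hadamard product has coefficient (f*g)_k = 6^k * 2^k = 12^k.
For k = 9: 12^9 = 5159780352.

5159780352


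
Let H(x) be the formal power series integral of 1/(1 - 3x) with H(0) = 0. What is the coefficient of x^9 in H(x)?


1/(1 - 3x) = sum_{k>=0} 3^k x^k. Integrating termwise with H(0) = 0:
H(x) = sum_{k>=0} 3^k x^(k+1) / (k+1) = sum_{m>=1} 3^(m-1) x^m / m.
For m = 9: 3^8/9 = 6561/9 = 729.

729


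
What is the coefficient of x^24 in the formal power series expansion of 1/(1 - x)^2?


The negative binomial / multiset identity is
1/(1 - x)^r = sum_{k>=0} C(k + r - 1, r - 1) x^k.
Here r = 2 and k = 24, so the coefficient is
C(24 + 1, 1) = C(25, 1)
= 25

25


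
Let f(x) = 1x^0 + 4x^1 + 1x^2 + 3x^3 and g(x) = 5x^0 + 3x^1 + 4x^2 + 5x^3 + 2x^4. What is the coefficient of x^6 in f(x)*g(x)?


Cauchy product at x^6:
1*2 + 3*5
= 17

17


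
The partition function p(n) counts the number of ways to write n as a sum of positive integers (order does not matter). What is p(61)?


Using the generating function prod_{k>=1} 1/(1-x^k), we compute p(61).
By dynamic programming over parts 1 through 61:
p(61) = 1121505

1121505


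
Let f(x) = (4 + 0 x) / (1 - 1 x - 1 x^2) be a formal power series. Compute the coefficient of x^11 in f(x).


Write f(x) = sum_{k>=0} a_k x^k. Multiplying both sides by 1 - 1 x - 1 x^2 gives
(1 - 1 x - 1 x^2) sum_{k>=0} a_k x^k = 4 + 0 x.
Matching coefficients:
 x^0: a_0 = 4
 x^1: a_1 - 1 a_0 = 0  =>  a_1 = 1*4 + 0 = 4
 x^k (k >= 2): a_k = 1 a_{k-1} + 1 a_{k-2}.
Iterating: a_2 = 8, a_3 = 12, a_4 = 20, a_5 = 32, a_6 = 52, a_7 = 84, a_8 = 136, a_9 = 220, a_10 = 356, a_11 = 576.
So the coefficient of x^11 is 576.

576


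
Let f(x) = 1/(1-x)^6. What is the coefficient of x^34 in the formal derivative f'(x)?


Differentiate: d/dx [ 1/(1-x)^r ] = r / (1-x)^(r+1).
Here r = 6, so f'(x) = 6 / (1-x)^7.
The expansion of 1/(1-x)^(r+1) has coefficient of x^n equal to C(n+r, r).
So the coefficient of x^34 in f'(x) is
6 * C(40, 6) = 6 * 3838380 = 23030280

23030280


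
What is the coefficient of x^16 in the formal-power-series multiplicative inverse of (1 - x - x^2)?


Let the inverse be f(x) = sum_{k>=0} a_k x^k. From f(x) * (1 - x - x^2) = 1 and matching coefficients:
 x^0: a_0 = 1.
 x^1: a_1 - a_0 = 0, so a_1 = 1.
 x^k (k >= 2): a_k - a_{k-1} - a_{k-2} = 0, i.e. a_k = a_{k-1} + a_{k-2}.
This is the Fibonacci-type recurrence shifted so that a_0 = a_1 = 1.
Iterating: a_0=1, a_1=1, a_2=2, a_3=3, a_4=5, a_5=8, a_6=13, a_7=21, a_8=34, a_9=55, ...
a_16 = 1597.

1597


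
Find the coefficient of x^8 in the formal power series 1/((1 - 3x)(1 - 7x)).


By partial fractions or Cauchy convolution:
The coefficient equals sum_{k=0}^{8} 3^k * 7^(8-k).
= 10083481

10083481


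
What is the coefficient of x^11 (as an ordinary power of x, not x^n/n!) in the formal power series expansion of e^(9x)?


The exponential series is e^y = sum_{k>=0} y^k / k!. Substituting y = 9x gives
e^(9x) = sum_{k>=0} 9^k x^k / k!.
So the coefficient of x^n is a^n/n! with a = 9, n = 11:
9^11 / 11! = 31381059609/39916800 = 387420489/492800

387420489/492800


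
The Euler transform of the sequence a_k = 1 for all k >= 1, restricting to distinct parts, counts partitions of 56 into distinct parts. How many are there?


Partitions of 56 into distinct parts can be computed via generating function.
Product (1+x)(1+x^2)(1+x^3)...
The coefficient of x^56 = 7108

7108


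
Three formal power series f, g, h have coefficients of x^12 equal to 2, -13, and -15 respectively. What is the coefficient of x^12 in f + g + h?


Series addition is componentwise:
2 + -13 + -15
= -26

-26


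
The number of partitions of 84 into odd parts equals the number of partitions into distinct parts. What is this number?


Computing partitions of 84 into odd parts (1, 3, 5, ...):
Using the generating function prod_{k>=0} 1/(1-x^(2k+1)),
the count is 111322

111322


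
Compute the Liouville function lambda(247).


The Liouville function is lambda(k) = (-1)^Omega(k), where Omega(k) counts the prime factors of k with multiplicity.
Factoring: 247 = 13 * 19, so Omega(247) = 2.
lambda(247) = (-1)^2 = 1.

1


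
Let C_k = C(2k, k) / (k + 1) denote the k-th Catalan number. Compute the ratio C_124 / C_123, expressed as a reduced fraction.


Using C_k = (2k)! / (k! (k+1)!), the ratio C_{k+1}/C_k simplifies to
C_{k+1}/C_k = [(2k+2)! / ((k+1)! (k+2)!)] * [k! (k+1)! / (2k)!]
 = (2k+2)(2k+1) / ((k+1)(k+2)) = 2(2k+1) / (k+2).
For k = 123: 2(2*123 + 1) / (123 + 2) = 494/125 = 494/125.

494/125


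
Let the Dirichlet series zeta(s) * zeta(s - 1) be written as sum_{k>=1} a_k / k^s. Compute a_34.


Convolution gives a_k = sum_{d | k} d * 1 = sum_{d | k} d = sigma(k), the sum of positive divisors of k.
For k = 34, the divisors are 1, 2, 17, 34, so
sigma(34) = 1 + 2 + 17 + 34 = 54.

54


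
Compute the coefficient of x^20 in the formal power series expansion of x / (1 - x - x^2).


Let f(x) = sum_{k>=0} a_k x^k. Multiplying f(x) * (1 - x - x^2) = x and matching coefficients gives a_0 = 0, a_1 = 1, and a_k = a_{k-1} + a_{k-2} for k >= 2. These are the Fibonacci numbers F_k.
Iterating from F_0 = 0, F_1 = 1:
F_0=0, F_1=1, F_2=1, F_3=2, F_4=3, F_5=5, F_6=8, F_7=13, F_8=21, F_9=34, ...
F_20 = 6765.

6765


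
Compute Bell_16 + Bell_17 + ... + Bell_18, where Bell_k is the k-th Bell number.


Recall Bell_k counts set partitions of a k-set (with Bell_0 = 1 by convention).
Bell_16 through Bell_18: 10480142147, 82864869804, 682076806159
Sum = 10480142147 + 82864869804 + 682076806159 = 775421818110.

775421818110


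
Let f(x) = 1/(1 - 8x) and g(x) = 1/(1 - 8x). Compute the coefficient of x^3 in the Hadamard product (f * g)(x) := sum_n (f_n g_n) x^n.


f has coefficients f_k = 8^k and g has coefficients g_k = 8^k, so the Hadamard product has coefficient (f*g)_k = 8^k * 8^k = 64^k.
For k = 3: 64^3 = 262144.

262144


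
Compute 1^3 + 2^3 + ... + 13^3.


This power sum has a closed form given by Faulhaber's formula
sum_{k=1}^{m} k^p = (1 / (p + 1)) * sum_{j=0}^{p} C(p + 1, j) B_j m^(p + 1 - j),
but for small m direct computation is fastest:
1 + 8 + 27 + 64 + 125 + 216 + 343 + 512 + 729 + 1000 + 1331 + 1728 + 2197 = 8281.

8281


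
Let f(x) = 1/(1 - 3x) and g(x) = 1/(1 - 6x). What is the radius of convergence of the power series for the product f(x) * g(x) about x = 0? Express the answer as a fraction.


The radius of 1/(1 - 3x) is 1/3 (nearest singularity at x = 1/3), and the radius of 1/(1 - 6x) is 1/6.
The product f(x)*g(x) = 1/((1 - 3x)(1 - 6x)) has singularities at both 1/3 and 1/6, so its radius of convergence is the distance to the nearest one:
min(1/3, 1/6) = 1/6.

1/6


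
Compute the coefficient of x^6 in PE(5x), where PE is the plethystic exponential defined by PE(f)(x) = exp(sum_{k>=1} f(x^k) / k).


With f(x) = 5x, the exponent is sum_{k>=1} 5 x^k / k = 5 * (-ln(1 - x)). Exponentiating:
PE(5x) = exp(-5 ln(1 - x)) = 1/(1 - x)^5.
By the negative binomial expansion, [x^n] 1/(1 - x)^5 = C(n + 4, 4).
For n = 6: C(10, 4) = 210.

210


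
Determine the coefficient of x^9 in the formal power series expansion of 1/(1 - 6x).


The geometric series identity gives 1/(1 - c x) = sum_{k>=0} c^k x^k, so the coefficient of x^k is c^k.
Here c = 6 and k = 9.
Computing: 6^9 = 10077696

10077696


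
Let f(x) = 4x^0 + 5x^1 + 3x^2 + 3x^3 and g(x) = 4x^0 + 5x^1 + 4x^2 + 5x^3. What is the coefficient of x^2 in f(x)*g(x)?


Cauchy product at x^2:
4*4 + 5*5 + 3*4
= 53

53


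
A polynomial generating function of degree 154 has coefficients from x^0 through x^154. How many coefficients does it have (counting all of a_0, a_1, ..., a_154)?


A polynomial of degree 154 takes the form a_0 + a_1 x + ... + a_154 x^154.
The number of coefficients is 154 + 1 = 155.

155


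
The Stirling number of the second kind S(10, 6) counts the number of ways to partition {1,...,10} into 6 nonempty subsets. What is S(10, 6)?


Using the explicit formula S(n,k) = (1/k!) sum_{j=0}^{k} (-1)^(k-j) C(k,j) j^n:
S(10, 6) = 22827
Equivalently, S(n,k) is n! times the coefficient of x^n in the EGF (e^x - 1)^k / k!.

22827


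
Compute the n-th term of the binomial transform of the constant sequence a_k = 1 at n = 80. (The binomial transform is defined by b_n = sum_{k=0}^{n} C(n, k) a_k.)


With a_k = 1 for all k, b_n = sum_{k=0}^{n} C(n, k) = 2^n by the binomial theorem.
For n = 80: 2^80 = 1208925819614629174706176.

1208925819614629174706176


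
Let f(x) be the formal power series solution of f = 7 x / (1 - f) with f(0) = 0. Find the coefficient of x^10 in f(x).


Apply Lagrange inversion: f = 7 x * phi(f) with phi(t) = 1/(1 - t), so
[x^n] f = 7^n * (1/n) [t^(n-1)] phi(t)^n = 7^n * (1/n) [t^(n-1)] (1 - t)^(-n) = 7^n * (1/n) C(2n - 2, n - 1) = 7^n * C_{n-1}.
For n = 10: C_9 = C(18, 9) / 10 = 48620/10 = 4862.
With the 7^10 = 282475249 factor, the coefficient is 282475249 * 4862 = 1373394660638.

1373394660638


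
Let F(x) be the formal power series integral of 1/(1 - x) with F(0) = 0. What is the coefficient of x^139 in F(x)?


1/(1 - x) = sum_{k>=0} x^k. Integrating termwise and using F(0) = 0 gives
F(x) = sum_{k>=0} x^(k+1) / (k+1) = sum_{m>=1} x^m / m = -ln(1 - x).
So the coefficient of x^139 is 1/139 = 1/139.

1/139


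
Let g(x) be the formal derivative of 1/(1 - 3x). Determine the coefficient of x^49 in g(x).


Differentiate termwise: d/dx sum_{k>=0} 3^k x^k = sum_{k>=1} k 3^k x^(k-1) = sum_{j>=0} (j+1) 3^(j+1) x^j.
Equivalently, d/dx [1/(1 - 3x)] = 3/(1 - 3x)^2.
For j = 49: 50 * 3^50 = 50 * 717897987691852588770249 = 35894899384592629438512450.

35894899384592629438512450


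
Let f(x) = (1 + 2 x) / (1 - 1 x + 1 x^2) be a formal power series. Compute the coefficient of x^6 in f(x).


Write f(x) = sum_{k>=0} a_k x^k. Multiplying both sides by 1 - 1 x + 1 x^2 gives
(1 - 1 x + 1 x^2) sum_{k>=0} a_k x^k = 1 + 2 x.
Matching coefficients:
 x^0: a_0 = 1
 x^1: a_1 - 1 a_0 = 2  =>  a_1 = 1*1 + 2 = 3
 x^k (k >= 2): a_k = 1 a_{k-1} - 1 a_{k-2}.
Iterating: a_2 = 2, a_3 = -1, a_4 = -3, a_5 = -2, a_6 = 1.
So the coefficient of x^6 is 1.

1


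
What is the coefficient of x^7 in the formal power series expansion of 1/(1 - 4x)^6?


The general identity 1/(1 - c x)^r = sum_{k>=0} c^k C(k + r - 1, r - 1) x^k follows by substituting y = c x into 1/(1 - y)^r = sum_{k>=0} C(k + r - 1, r - 1) y^k.
For c = 4, r = 6, k = 7:
4^7 * C(12, 5) = 16384 * 792 = 12976128.

12976128
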